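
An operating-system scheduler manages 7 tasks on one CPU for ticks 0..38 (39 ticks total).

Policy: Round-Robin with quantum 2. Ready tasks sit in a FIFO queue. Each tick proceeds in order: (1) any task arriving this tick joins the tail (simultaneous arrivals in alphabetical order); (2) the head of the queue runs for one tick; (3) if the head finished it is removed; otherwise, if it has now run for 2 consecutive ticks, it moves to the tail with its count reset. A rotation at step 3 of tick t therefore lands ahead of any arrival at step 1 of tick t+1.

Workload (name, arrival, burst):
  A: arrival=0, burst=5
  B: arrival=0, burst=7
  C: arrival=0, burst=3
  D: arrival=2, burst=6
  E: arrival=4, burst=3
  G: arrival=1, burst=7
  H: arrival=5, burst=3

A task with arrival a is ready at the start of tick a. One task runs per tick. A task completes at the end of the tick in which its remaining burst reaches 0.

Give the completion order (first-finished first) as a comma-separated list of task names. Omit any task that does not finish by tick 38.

completion order = C, A, E, H, D, B, G

t=0: queue=[A,B,C] q_used=0 → run A
t=1: queue=[A,B,C,G] q_used=1 → run A
t=2: queue=[B,C,G,A,D] q_used=0 → run B
t=3: queue=[B,C,G,A,D] q_used=1 → run B
t=4: queue=[C,G,A,D,B,E] q_used=0 → run C
t=5: queue=[C,G,A,D,B,E,H] q_used=1 → run C
t=6: queue=[G,A,D,B,E,H,C] q_used=0 → run G
t=7: queue=[G,A,D,B,E,H,C] q_used=1 → run G
t=8: queue=[A,D,B,E,H,C,G] q_used=0 → run A
t=9: queue=[A,D,B,E,H,C,G] q_used=1 → run A
t=10: queue=[D,B,E,H,C,G,A] q_used=0 → run D
t=11: queue=[D,B,E,H,C,G,A] q_used=1 → run D
t=12: queue=[B,E,H,C,G,A,D] q_used=0 → run B
t=13: queue=[B,E,H,C,G,A,D] q_used=1 → run B
t=14: queue=[E,H,C,G,A,D,B] q_used=0 → run E
t=15: queue=[E,H,C,G,A,D,B] q_used=1 → run E
t=16: queue=[H,C,G,A,D,B,E] q_used=0 → run H
t=17: queue=[H,C,G,A,D,B,E] q_used=1 → run H
t=18: queue=[C,G,A,D,B,E,H] q_used=0 → run C
t=19: queue=[G,A,D,B,E,H] q_used=0 → run G
t=20: queue=[G,A,D,B,E,H] q_used=1 → run G
t=21: queue=[A,D,B,E,H,G] q_used=0 → run A
t=22: queue=[D,B,E,H,G] q_used=0 → run D
t=23: queue=[D,B,E,H,G] q_used=1 → run D
t=24: queue=[B,E,H,G,D] q_used=0 → run B
t=25: queue=[B,E,H,G,D] q_used=1 → run B
t=26: queue=[E,H,G,D,B] q_used=0 → run E
t=27: queue=[H,G,D,B] q_used=0 → run H
t=28: queue=[G,D,B] q_used=0 → run G
t=29: queue=[G,D,B] q_used=1 → run G
t=30: queue=[D,B,G] q_used=0 → run D
t=31: queue=[D,B,G] q_used=1 → run D
t=32: queue=[B,G] q_used=0 → run B
t=33: queue=[G] q_used=0 → run G
t=34: (idle)
t=35: (idle)
t=36: (idle)
t=37: (idle)
t=38: (idle)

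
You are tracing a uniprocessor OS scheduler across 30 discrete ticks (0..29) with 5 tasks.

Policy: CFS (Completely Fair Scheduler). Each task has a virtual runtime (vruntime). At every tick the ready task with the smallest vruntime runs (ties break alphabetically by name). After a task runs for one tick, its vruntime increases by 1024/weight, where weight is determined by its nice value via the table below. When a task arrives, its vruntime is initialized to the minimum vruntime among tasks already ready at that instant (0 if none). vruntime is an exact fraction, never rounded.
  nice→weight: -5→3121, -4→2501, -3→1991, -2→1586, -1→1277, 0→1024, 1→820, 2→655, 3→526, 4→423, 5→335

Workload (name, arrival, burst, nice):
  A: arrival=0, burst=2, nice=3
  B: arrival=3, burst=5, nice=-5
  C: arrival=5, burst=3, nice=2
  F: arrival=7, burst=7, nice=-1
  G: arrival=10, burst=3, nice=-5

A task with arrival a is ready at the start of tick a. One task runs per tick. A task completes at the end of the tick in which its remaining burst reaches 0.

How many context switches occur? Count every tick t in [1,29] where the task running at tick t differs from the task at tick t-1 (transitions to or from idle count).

context switches = 14

t=0: vr[A=0] → run A
t=1: vr[A=512/263] → run A
t=2: (idle)
t=3: vr[B=0] → run B
t=4: vr[B=1024/3121] → run B
t=5: vr[B=2048/3121 C=2048/3121] → run B
t=6: vr[B=3072/3121 C=2048/3121] → run C
t=7: vr[B=3072/3121 C=4537344/2044255 F=3072/3121] → run B
t=8: vr[B=4096/3121 C=4537344/2044255 F=3072/3121] → run F
t=9: vr[B=4096/3121 C=4537344/2044255 F=7118848/3985517] → run B
t=10: vr[C=4537344/2044255 F=7118848/3985517 G=7118848/3985517] → run F
t=11: vr[C=4537344/2044255 F=10314752/3985517 G=7118848/3985517] → run G
t=12: vr[C=4537344/2044255 F=10314752/3985517 G=8426496/3985517] → run G
t=13: vr[C=4537344/2044255 F=10314752/3985517 G=9734144/3985517] → run C
t=14: vr[C=7733248/2044255 F=10314752/3985517 G=9734144/3985517] → run G
t=15: vr[C=7733248/2044255 F=10314752/3985517] → run F
t=16: vr[C=7733248/2044255 F=13510656/3985517] → run F
t=17: vr[C=7733248/2044255 F=16706560/3985517] → run C
t=18: vr[F=16706560/3985517] → run F
t=19: vr[F=19902464/3985517] → run F
t=20: vr[F=23098368/3985517] → run F
t=21: (idle)
t=22: (idle)
t=23: (idle)
t=24: (idle)
t=25: (idle)
t=26: (idle)
t=27: (idle)
t=28: (idle)
t=29: (idle)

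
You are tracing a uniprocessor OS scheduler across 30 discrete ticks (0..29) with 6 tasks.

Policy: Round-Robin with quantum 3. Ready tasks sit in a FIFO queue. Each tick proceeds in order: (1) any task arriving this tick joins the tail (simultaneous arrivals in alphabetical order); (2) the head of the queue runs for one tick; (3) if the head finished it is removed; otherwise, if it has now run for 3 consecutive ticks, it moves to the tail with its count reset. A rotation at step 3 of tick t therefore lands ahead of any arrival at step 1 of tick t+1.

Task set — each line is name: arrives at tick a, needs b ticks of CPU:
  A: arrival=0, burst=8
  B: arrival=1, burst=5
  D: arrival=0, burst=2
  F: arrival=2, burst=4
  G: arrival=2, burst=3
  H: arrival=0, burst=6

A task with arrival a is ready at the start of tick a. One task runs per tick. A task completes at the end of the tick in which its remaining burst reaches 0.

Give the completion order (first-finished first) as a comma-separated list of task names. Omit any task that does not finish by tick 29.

t=0: queue=[A,D,H] q_used=0 → run A
t=1: queue=[A,D,H,B] q_used=1 → run A
t=2: queue=[A,D,H,B,F,G] q_used=2 → run A
t=3: queue=[D,H,B,F,G,A] q_used=0 → run D
t=4: queue=[D,H,B,F,G,A] q_used=1 → run D
t=5: queue=[H,B,F,G,A] q_used=0 → run H
t=6: queue=[H,B,F,G,A] q_used=1 → run H
t=7: queue=[H,B,F,G,A] q_used=2 → run H
t=8: queue=[B,F,G,A,H] q_used=0 → run B
t=9: queue=[B,F,G,A,H] q_used=1 → run B
t=10: queue=[B,F,G,A,H] q_used=2 → run B
t=11: queue=[F,G,A,H,B] q_used=0 → run F
t=12: queue=[F,G,A,H,B] q_used=1 → run F
t=13: queue=[F,G,A,H,B] q_used=2 → run F
t=14: queue=[G,A,H,B,F] q_used=0 → run G
t=15: queue=[G,A,H,B,F] q_used=1 → run G
t=16: queue=[G,A,H,B,F] q_used=2 → run G
t=17: queue=[A,H,B,F] q_used=0 → run A
t=18: queue=[A,H,B,F] q_used=1 → run A
t=19: queue=[A,H,B,F] q_used=2 → run A
t=20: queue=[H,B,F,A] q_used=0 → run H
t=21: queue=[H,B,F,A] q_used=1 → run H
t=22: queue=[H,B,F,A] q_used=2 → run H
t=23: queue=[B,F,A] q_used=0 → run B
t=24: queue=[B,F,A] q_used=1 → run B
t=25: queue=[F,A] q_used=0 → run F
t=26: queue=[A] q_used=0 → run A
t=27: queue=[A] q_used=1 → run A
t=28: (idle)
t=29: (idle)

completion order = D, G, H, B, F, A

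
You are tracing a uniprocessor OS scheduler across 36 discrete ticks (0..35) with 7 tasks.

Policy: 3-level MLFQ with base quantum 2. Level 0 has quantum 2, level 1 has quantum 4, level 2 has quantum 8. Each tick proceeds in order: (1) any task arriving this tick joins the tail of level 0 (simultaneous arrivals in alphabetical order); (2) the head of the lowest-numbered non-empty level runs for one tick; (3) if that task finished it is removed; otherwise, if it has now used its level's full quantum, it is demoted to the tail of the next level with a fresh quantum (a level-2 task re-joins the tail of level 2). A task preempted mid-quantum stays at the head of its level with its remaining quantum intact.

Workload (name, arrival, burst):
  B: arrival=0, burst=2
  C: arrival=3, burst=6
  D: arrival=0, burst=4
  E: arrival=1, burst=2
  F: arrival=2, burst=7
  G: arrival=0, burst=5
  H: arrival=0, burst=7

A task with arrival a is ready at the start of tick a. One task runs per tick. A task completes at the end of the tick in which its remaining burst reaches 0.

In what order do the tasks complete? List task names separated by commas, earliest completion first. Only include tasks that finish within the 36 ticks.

t=0: L0/L1/L2 = BDGH/-/- → run B
t=1: L0/L1/L2 = BDGHE/-/- → run B
t=2: L0/L1/L2 = DGHEF/-/- → run D
t=3: L0/L1/L2 = DGHEFC/-/- → run D
t=4: L0/L1/L2 = GHEFC/D/- → run G
t=5: L0/L1/L2 = GHEFC/D/- → run G
t=6: L0/L1/L2 = HEFC/DG/- → run H
t=7: L0/L1/L2 = HEFC/DG/- → run H
t=8: L0/L1/L2 = EFC/DGH/- → run E
t=9: L0/L1/L2 = EFC/DGH/- → run E
t=10: L0/L1/L2 = FC/DGH/- → run F
t=11: L0/L1/L2 = FC/DGH/- → run F
t=12: L0/L1/L2 = C/DGHF/- → run C
t=13: L0/L1/L2 = C/DGHF/- → run C
t=14: L0/L1/L2 = -/DGHFC/- → run D
t=15: L0/L1/L2 = -/DGHFC/- → run D
t=16: L0/L1/L2 = -/GHFC/- → run G
t=17: L0/L1/L2 = -/GHFC/- → run G
t=18: L0/L1/L2 = -/GHFC/- → run G
t=19: L0/L1/L2 = -/HFC/- → run H
t=20: L0/L1/L2 = -/HFC/- → run H
t=21: L0/L1/L2 = -/HFC/- → run H
t=22: L0/L1/L2 = -/HFC/- → run H
t=23: L0/L1/L2 = -/FC/H → run F
t=24: L0/L1/L2 = -/FC/H → run F
t=25: L0/L1/L2 = -/FC/H → run F
t=26: L0/L1/L2 = -/FC/H → run F
t=27: L0/L1/L2 = -/C/HF → run C
t=28: L0/L1/L2 = -/C/HF → run C
t=29: L0/L1/L2 = -/C/HF → run C
t=30: L0/L1/L2 = -/C/HF → run C
t=31: L0/L1/L2 = -/-/HF → run H
t=32: L0/L1/L2 = -/-/F → run F
t=33: (idle)
t=34: (idle)
t=35: (idle)

completion order = B, E, D, G, C, H, F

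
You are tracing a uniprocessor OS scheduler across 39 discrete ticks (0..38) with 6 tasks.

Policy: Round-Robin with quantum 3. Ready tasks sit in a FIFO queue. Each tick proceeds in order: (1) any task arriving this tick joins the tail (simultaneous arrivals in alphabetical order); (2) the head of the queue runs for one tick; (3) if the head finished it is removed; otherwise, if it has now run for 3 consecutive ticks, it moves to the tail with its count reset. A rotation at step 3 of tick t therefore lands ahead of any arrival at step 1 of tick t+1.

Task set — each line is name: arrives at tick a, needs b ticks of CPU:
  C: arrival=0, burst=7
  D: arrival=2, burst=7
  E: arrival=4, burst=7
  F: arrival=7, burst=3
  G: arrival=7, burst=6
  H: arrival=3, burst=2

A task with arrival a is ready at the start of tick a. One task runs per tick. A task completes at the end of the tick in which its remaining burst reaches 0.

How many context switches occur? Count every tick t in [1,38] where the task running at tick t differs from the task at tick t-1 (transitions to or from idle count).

t=0: queue=[C] q_used=0 → run C
t=1: queue=[C] q_used=1 → run C
t=2: queue=[C,D] q_used=2 → run C
t=3: queue=[D,C,H] q_used=0 → run D
t=4: queue=[D,C,H,E] q_used=1 → run D
t=5: queue=[D,C,H,E] q_used=2 → run D
t=6: queue=[C,H,E,D] q_used=0 → run C
t=7: queue=[C,H,E,D,F,G] q_used=1 → run C
t=8: queue=[C,H,E,D,F,G] q_used=2 → run C
t=9: queue=[H,E,D,F,G,C] q_used=0 → run H
t=10: queue=[H,E,D,F,G,C] q_used=1 → run H
t=11: queue=[E,D,F,G,C] q_used=0 → run E
t=12: queue=[E,D,F,G,C] q_used=1 → run E
t=13: queue=[E,D,F,G,C] q_used=2 → run E
t=14: queue=[D,F,G,C,E] q_used=0 → run D
t=15: queue=[D,F,G,C,E] q_used=1 → run D
t=16: queue=[D,F,G,C,E] q_used=2 → run D
t=17: queue=[F,G,C,E,D] q_used=0 → run F
t=18: queue=[F,G,C,E,D] q_used=1 → run F
t=19: queue=[F,G,C,E,D] q_used=2 → run F
t=20: queue=[G,C,E,D] q_used=0 → run G
t=21: queue=[G,C,E,D] q_used=1 → run G
t=22: queue=[G,C,E,D] q_used=2 → run G
t=23: queue=[C,E,D,G] q_used=0 → run C
t=24: queue=[E,D,G] q_used=0 → run E
t=25: queue=[E,D,G] q_used=1 → run E
t=26: queue=[E,D,G] q_used=2 → run E
t=27: queue=[D,G,E] q_used=0 → run D
t=28: queue=[G,E] q_used=0 → run G
t=29: queue=[G,E] q_used=1 → run G
t=30: queue=[G,E] q_used=2 → run G
t=31: queue=[E] q_used=0 → run E
t=32: (idle)
t=33: (idle)
t=34: (idle)
t=35: (idle)
t=36: (idle)
t=37: (idle)
t=38: (idle)

context switches = 13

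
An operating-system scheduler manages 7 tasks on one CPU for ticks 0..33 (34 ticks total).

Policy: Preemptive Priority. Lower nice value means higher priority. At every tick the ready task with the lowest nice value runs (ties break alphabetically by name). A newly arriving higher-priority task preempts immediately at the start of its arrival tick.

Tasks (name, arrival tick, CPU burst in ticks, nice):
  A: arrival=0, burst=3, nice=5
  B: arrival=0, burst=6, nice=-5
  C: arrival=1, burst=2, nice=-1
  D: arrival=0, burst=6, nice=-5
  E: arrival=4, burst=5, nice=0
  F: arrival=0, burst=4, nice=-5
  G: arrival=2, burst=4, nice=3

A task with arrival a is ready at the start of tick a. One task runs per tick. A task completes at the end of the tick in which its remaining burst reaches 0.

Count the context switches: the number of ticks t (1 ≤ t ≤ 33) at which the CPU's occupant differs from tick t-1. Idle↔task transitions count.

context switches = 7

t=0: ready={A,B,D,F} → run B
t=1: ready={A,B,C,D,F} → run B
t=2: ready={A,B,C,D,F,G} → run B
t=3: ready={A,B,C,D,F,G} → run B
t=4: ready={A,B,C,D,E,F,G} → run B
t=5: ready={A,B,C,D,E,F,G} → run B
t=6: ready={A,C,D,E,F,G} → run D
t=7: ready={A,C,D,E,F,G} → run D
t=8: ready={A,C,D,E,F,G} → run D
t=9: ready={A,C,D,E,F,G} → run D
t=10: ready={A,C,D,E,F,G} → run D
t=11: ready={A,C,D,E,F,G} → run D
t=12: ready={A,C,E,F,G} → run F
t=13: ready={A,C,E,F,G} → run F
t=14: ready={A,C,E,F,G} → run F
t=15: ready={A,C,E,F,G} → run F
t=16: ready={A,C,E,G} → run C
t=17: ready={A,C,E,G} → run C
t=18: ready={A,E,G} → run E
t=19: ready={A,E,G} → run E
t=20: ready={A,E,G} → run E
t=21: ready={A,E,G} → run E
t=22: ready={A,E,G} → run E
t=23: ready={A,G} → run G
t=24: ready={A,G} → run G
t=25: ready={A,G} → run G
t=26: ready={A,G} → run G
t=27: ready={A} → run A
t=28: ready={A} → run A
t=29: ready={A} → run A
t=30: (idle)
t=31: (idle)
t=32: (idle)
t=33: (idle)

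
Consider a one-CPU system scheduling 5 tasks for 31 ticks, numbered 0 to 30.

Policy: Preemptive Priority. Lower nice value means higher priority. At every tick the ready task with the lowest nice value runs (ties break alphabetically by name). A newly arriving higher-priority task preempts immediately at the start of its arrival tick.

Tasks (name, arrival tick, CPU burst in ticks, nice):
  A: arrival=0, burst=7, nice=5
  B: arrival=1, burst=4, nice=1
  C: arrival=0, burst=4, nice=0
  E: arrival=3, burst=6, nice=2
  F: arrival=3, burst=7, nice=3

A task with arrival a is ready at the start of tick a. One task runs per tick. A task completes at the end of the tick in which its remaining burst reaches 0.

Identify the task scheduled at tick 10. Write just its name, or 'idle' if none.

running at tick 10 = E

t=0: ready={A,C} → run C
t=1: ready={A,B,C} → run C
t=2: ready={A,B,C} → run C
t=3: ready={A,B,C,E,F} → run C
t=4: ready={A,B,E,F} → run B
t=5: ready={A,B,E,F} → run B
t=6: ready={A,B,E,F} → run B
t=7: ready={A,B,E,F} → run B
t=8: ready={A,E,F} → run E
t=9: ready={A,E,F} → run E
t=10: ready={A,E,F} → run E
t=11: ready={A,E,F} → run E
t=12: ready={A,E,F} → run E
t=13: ready={A,E,F} → run E
t=14: ready={A,F} → run F
t=15: ready={A,F} → run F
t=16: ready={A,F} → run F
t=17: ready={A,F} → run F
t=18: ready={A,F} → run F
t=19: ready={A,F} → run F
t=20: ready={A,F} → run F
t=21: ready={A} → run A
t=22: ready={A} → run A
t=23: ready={A} → run A
t=24: ready={A} → run A
t=25: ready={A} → run A
t=26: ready={A} → run A
t=27: ready={A} → run A
t=28: (idle)
t=29: (idle)
t=30: (idle)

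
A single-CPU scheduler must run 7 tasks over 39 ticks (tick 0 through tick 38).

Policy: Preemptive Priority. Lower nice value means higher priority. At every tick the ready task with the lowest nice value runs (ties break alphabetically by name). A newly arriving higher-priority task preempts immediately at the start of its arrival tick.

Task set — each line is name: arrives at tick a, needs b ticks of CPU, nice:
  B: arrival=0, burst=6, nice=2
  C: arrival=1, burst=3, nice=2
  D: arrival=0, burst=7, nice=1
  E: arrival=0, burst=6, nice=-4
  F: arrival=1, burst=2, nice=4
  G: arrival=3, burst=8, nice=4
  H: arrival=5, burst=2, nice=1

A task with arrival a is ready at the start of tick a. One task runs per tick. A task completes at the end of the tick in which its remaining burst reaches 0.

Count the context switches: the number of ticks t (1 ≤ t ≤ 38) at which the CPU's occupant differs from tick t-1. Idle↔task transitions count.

t=0: ready={B,D,E} → run E
t=1: ready={B,C,D,E,F} → run E
t=2: ready={B,C,D,E,F} → run E
t=3: ready={B,C,D,E,F,G} → run E
t=4: ready={B,C,D,E,F,G} → run E
t=5: ready={B,C,D,E,F,G,H} → run E
t=6: ready={B,C,D,F,G,H} → run D
t=7: ready={B,C,D,F,G,H} → run D
t=8: ready={B,C,D,F,G,H} → run D
t=9: ready={B,C,D,F,G,H} → run D
t=10: ready={B,C,D,F,G,H} → run D
t=11: ready={B,C,D,F,G,H} → run D
t=12: ready={B,C,D,F,G,H} → run D
t=13: ready={B,C,F,G,H} → run H
t=14: ready={B,C,F,G,H} → run H
t=15: ready={B,C,F,G} → run B
t=16: ready={B,C,F,G} → run B
t=17: ready={B,C,F,G} → run B
t=18: ready={B,C,F,G} → run B
t=19: ready={B,C,F,G} → run B
t=20: ready={B,C,F,G} → run B
t=21: ready={C,F,G} → run C
t=22: ready={C,F,G} → run C
t=23: ready={C,F,G} → run C
t=24: ready={F,G} → run F
t=25: ready={F,G} → run F
t=26: ready={G} → run G
t=27: ready={G} → run G
t=28: ready={G} → run G
t=29: ready={G} → run G
t=30: ready={G} → run G
t=31: ready={G} → run G
t=32: ready={G} → run G
t=33: ready={G} → run G
t=34: (idle)
t=35: (idle)
t=36: (idle)
t=37: (idle)
t=38: (idle)

context switches = 7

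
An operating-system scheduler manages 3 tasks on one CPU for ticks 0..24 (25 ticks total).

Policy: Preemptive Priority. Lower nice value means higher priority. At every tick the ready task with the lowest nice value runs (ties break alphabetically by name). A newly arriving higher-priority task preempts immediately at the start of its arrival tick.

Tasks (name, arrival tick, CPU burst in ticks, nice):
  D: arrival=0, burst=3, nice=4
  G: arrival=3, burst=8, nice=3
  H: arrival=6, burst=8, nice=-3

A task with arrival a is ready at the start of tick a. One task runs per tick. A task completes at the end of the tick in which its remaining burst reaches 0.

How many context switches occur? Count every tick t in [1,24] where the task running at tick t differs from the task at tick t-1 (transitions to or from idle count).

t=0: ready={D} → run D
t=1: ready={D} → run D
t=2: ready={D} → run D
t=3: ready={G} → run G
t=4: ready={G} → run G
t=5: ready={G} → run G
t=6: ready={G,H} → run H
t=7: ready={G,H} → run H
t=8: ready={G,H} → run H
t=9: ready={G,H} → run H
t=10: ready={G,H} → run H
t=11: ready={G,H} → run H
t=12: ready={G,H} → run H
t=13: ready={G,H} → run H
t=14: ready={G} → run G
t=15: ready={G} → run G
t=16: ready={G} → run G
t=17: ready={G} → run G
t=18: ready={G} → run G
t=19: (idle)
t=20: (idle)
t=21: (idle)
t=22: (idle)
t=23: (idle)
t=24: (idle)

context switches = 4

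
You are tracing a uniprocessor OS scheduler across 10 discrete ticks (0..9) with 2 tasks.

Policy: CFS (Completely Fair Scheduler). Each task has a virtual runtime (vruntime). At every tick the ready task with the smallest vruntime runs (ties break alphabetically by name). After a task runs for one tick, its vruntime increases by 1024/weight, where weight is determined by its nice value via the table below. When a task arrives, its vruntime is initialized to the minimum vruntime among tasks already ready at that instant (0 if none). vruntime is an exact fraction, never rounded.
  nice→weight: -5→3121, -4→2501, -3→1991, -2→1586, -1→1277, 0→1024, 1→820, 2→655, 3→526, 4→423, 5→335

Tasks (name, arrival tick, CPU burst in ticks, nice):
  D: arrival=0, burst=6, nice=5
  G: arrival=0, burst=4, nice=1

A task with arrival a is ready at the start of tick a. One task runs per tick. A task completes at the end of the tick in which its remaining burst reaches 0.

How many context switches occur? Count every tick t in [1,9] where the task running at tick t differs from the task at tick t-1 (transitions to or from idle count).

context switches = 4

t=0: vr[D=0 G=0] → run D
t=1: vr[D=1024/335 G=0] → run G
t=2: vr[D=1024/335 G=256/205] → run G
t=3: vr[D=1024/335 G=512/205] → run G
t=4: vr[D=1024/335 G=768/205] → run D
t=5: vr[D=2048/335 G=768/205] → run G
t=6: vr[D=2048/335] → run D
t=7: vr[D=3072/335] → run D
t=8: vr[D=4096/335] → run D
t=9: vr[D=1024/67] → run D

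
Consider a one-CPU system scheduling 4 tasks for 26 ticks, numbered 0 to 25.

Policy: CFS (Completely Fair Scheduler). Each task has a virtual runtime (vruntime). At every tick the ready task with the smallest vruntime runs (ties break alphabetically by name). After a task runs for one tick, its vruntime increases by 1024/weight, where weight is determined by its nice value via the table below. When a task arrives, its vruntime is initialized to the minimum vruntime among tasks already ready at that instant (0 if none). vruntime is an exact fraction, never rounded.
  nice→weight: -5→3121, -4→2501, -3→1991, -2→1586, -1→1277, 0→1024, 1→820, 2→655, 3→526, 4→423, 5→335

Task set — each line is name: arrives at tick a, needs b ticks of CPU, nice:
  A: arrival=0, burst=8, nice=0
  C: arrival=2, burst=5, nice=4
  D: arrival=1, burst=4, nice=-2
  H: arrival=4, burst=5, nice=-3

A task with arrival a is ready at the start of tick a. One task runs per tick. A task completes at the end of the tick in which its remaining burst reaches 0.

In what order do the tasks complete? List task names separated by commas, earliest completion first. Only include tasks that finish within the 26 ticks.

t=0: vr[A=0] → run A
t=1: vr[A=1 D=1] → run A
t=2: vr[A=2 C=1 D=1] → run C
t=3: vr[A=2 C=1447/423 D=1] → run D
t=4: vr[A=2 C=1447/423 D=1305/793 H=1305/793] → run D
t=5: vr[A=2 C=1447/423 D=1817/793 H=1305/793] → run H
t=6: vr[A=2 C=1447/423 D=1817/793 H=3410287/1578863] → run A
t=7: vr[A=3 C=1447/423 D=1817/793 H=3410287/1578863] → run H
t=8: vr[A=3 C=1447/423 D=1817/793 H=4222319/1578863] → run D
t=9: vr[A=3 C=1447/423 D=2329/793 H=4222319/1578863] → run H
t=10: vr[A=3 C=1447/423 D=2329/793 H=5034351/1578863] → run D
t=11: vr[A=3 C=1447/423 H=5034351/1578863] → run A
t=12: vr[A=4 C=1447/423 H=5034351/1578863] → run H
t=13: vr[A=4 C=1447/423 H=5846383/1578863] → run C
t=14: vr[A=4 C=2471/423 H=5846383/1578863] → run H
t=15: vr[A=4 C=2471/423] → run A
t=16: vr[A=5 C=2471/423] → run A
t=17: vr[A=6 C=2471/423] → run C
t=18: vr[A=6 C=1165/141] → run A
t=19: vr[A=7 C=1165/141] → run A
t=20: vr[C=1165/141] → run C
t=21: vr[C=4519/423] → run C
t=22: (idle)
t=23: (idle)
t=24: (idle)
t=25: (idle)

completion order = D, H, A, C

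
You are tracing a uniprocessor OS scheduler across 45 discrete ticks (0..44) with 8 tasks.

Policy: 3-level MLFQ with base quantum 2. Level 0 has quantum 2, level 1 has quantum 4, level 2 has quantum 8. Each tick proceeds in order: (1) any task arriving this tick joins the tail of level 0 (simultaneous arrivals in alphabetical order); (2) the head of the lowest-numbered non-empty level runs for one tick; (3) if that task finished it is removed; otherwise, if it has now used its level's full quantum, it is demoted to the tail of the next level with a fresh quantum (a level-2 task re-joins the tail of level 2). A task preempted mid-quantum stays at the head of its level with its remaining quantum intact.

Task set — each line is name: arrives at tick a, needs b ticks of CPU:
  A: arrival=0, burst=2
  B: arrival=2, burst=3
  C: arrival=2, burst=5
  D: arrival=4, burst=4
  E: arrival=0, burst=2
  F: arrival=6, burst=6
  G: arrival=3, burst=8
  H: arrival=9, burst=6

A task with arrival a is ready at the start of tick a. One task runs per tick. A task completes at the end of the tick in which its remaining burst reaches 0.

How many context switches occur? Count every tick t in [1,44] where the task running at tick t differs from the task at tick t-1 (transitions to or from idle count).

context switches = 15

t=0: L0/L1/L2 = AE/-/- → run A
t=1: L0/L1/L2 = AE/-/- → run A
t=2: L0/L1/L2 = EBC/-/- → run E
t=3: L0/L1/L2 = EBCG/-/- → run E
t=4: L0/L1/L2 = BCGD/-/- → run B
t=5: L0/L1/L2 = BCGD/-/- → run B
t=6: L0/L1/L2 = CGDF/B/- → run C
t=7: L0/L1/L2 = CGDF/B/- → run C
t=8: L0/L1/L2 = GDF/BC/- → run G
t=9: L0/L1/L2 = GDFH/BC/- → run G
t=10: L0/L1/L2 = DFH/BCG/- → run D
t=11: L0/L1/L2 = DFH/BCG/- → run D
t=12: L0/L1/L2 = FH/BCGD/- → run F
t=13: L0/L1/L2 = FH/BCGD/- → run F
t=14: L0/L1/L2 = H/BCGDF/- → run H
t=15: L0/L1/L2 = H/BCGDF/- → run H
t=16: L0/L1/L2 = -/BCGDFH/- → run B
t=17: L0/L1/L2 = -/CGDFH/- → run C
t=18: L0/L1/L2 = -/CGDFH/- → run C
t=19: L0/L1/L2 = -/CGDFH/- → run C
t=20: L0/L1/L2 = -/GDFH/- → run G
t=21: L0/L1/L2 = -/GDFH/- → run G
t=22: L0/L1/L2 = -/GDFH/- → run G
t=23: L0/L1/L2 = -/GDFH/- → run G
t=24: L0/L1/L2 = -/DFH/G → run D
t=25: L0/L1/L2 = -/DFH/G → run D
t=26: L0/L1/L2 = -/FH/G → run F
t=27: L0/L1/L2 = -/FH/G → run F
t=28: L0/L1/L2 = -/FH/G → run F
t=29: L0/L1/L2 = -/FH/G → run F
t=30: L0/L1/L2 = -/H/G → run H
t=31: L0/L1/L2 = -/H/G → run H
t=32: L0/L1/L2 = -/H/G → run H
t=33: L0/L1/L2 = -/H/G → run H
t=34: L0/L1/L2 = -/-/G → run G
t=35: L0/L1/L2 = -/-/G → run G
t=36: (idle)
t=37: (idle)
t=38: (idle)
t=39: (idle)
t=40: (idle)
t=41: (idle)
t=42: (idle)
t=43: (idle)
t=44: (idle)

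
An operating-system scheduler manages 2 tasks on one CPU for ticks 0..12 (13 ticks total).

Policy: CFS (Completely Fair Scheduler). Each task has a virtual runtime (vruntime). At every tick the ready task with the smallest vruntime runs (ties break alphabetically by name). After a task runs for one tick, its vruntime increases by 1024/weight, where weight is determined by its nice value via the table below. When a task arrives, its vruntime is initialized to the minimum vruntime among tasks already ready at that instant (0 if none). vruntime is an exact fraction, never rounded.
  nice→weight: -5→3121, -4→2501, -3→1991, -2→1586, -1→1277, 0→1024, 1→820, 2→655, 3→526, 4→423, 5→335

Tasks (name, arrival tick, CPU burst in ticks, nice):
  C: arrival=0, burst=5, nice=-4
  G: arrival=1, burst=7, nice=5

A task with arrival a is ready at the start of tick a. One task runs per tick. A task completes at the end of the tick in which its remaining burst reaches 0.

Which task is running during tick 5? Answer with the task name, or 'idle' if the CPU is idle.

t=0: vr[C=0] → run C
t=1: vr[C=1024/2501 G=1024/2501] → run C
t=2: vr[C=2048/2501 G=1024/2501] → run G
t=3: vr[C=2048/2501 G=2904064/837835] → run C
t=4: vr[C=3072/2501 G=2904064/837835] → run C
t=5: vr[C=4096/2501 G=2904064/837835] → run C
t=6: vr[G=2904064/837835] → run G
t=7: vr[G=5465088/837835] → run G
t=8: vr[G=8026112/837835] → run G
t=9: vr[G=10587136/837835] → run G
t=10: vr[G=2629632/167567] → run G
t=11: vr[G=15709184/837835] → run G
t=12: (idle)

running at tick 5 = C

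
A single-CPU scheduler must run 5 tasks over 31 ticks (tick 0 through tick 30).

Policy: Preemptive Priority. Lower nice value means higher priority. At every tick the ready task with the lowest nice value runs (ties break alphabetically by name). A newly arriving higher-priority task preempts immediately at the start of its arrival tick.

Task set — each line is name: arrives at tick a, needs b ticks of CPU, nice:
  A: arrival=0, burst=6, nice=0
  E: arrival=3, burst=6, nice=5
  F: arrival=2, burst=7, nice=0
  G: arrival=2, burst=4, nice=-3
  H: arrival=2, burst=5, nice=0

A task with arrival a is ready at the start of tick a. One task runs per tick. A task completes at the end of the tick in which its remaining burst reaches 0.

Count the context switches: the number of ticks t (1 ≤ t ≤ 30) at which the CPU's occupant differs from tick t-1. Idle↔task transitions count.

t=0: ready={A} → run A
t=1: ready={A} → run A
t=2: ready={A,F,G,H} → run G
t=3: ready={A,E,F,G,H} → run G
t=4: ready={A,E,F,G,H} → run G
t=5: ready={A,E,F,G,H} → run G
t=6: ready={A,E,F,H} → run A
t=7: ready={A,E,F,H} → run A
t=8: ready={A,E,F,H} → run A
t=9: ready={A,E,F,H} → run A
t=10: ready={E,F,H} → run F
t=11: ready={E,F,H} → run F
t=12: ready={E,F,H} → run F
t=13: ready={E,F,H} → run F
t=14: ready={E,F,H} → run F
t=15: ready={E,F,H} → run F
t=16: ready={E,F,H} → run F
t=17: ready={E,H} → run H
t=18: ready={E,H} → run H
t=19: ready={E,H} → run H
t=20: ready={E,H} → run H
t=21: ready={E,H} → run H
t=22: ready={E} → run E
t=23: ready={E} → run E
t=24: ready={E} → run E
t=25: ready={E} → run E
t=26: ready={E} → run E
t=27: ready={E} → run E
t=28: (idle)
t=29: (idle)
t=30: (idle)

context switches = 6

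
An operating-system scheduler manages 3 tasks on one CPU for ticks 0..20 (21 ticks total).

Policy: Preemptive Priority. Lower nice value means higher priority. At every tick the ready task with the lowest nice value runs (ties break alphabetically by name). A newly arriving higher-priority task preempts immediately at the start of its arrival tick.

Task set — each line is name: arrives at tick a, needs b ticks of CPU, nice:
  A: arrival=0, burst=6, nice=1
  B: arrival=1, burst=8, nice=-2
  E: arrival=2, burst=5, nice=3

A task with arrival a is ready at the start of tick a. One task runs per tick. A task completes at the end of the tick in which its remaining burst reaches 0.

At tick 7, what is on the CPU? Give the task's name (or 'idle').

running at tick 7 = B

t=0: ready={A} → run A
t=1: ready={A,B} → run B
t=2: ready={A,B,E} → run B
t=3: ready={A,B,E} → run B
t=4: ready={A,B,E} → run B
t=5: ready={A,B,E} → run B
t=6: ready={A,B,E} → run B
t=7: ready={A,B,E} → run B
t=8: ready={A,B,E} → run B
t=9: ready={A,E} → run A
t=10: ready={A,E} → run A
t=11: ready={A,E} → run A
t=12: ready={A,E} → run A
t=13: ready={A,E} → run A
t=14: ready={E} → run E
t=15: ready={E} → run E
t=16: ready={E} → run E
t=17: ready={E} → run E
t=18: ready={E} → run E
t=19: (idle)
t=20: (idle)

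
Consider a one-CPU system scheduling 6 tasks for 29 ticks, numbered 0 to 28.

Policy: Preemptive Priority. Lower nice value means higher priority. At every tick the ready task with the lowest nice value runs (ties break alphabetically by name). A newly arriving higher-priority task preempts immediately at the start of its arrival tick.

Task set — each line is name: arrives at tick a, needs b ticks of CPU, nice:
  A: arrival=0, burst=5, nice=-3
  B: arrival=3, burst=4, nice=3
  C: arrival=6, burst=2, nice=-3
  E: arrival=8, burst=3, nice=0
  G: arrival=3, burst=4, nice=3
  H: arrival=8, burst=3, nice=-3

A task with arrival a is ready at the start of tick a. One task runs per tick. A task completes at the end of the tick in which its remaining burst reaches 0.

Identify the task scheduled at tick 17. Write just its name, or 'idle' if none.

running at tick 17 = G

t=0: ready={A} → run A
t=1: ready={A} → run A
t=2: ready={A} → run A
t=3: ready={A,B,G} → run A
t=4: ready={A,B,G} → run A
t=5: ready={B,G} → run B
t=6: ready={B,C,G} → run C
t=7: ready={B,C,G} → run C
t=8: ready={B,E,G,H} → run H
t=9: ready={B,E,G,H} → run H
t=10: ready={B,E,G,H} → run H
t=11: ready={B,E,G} → run E
t=12: ready={B,E,G} → run E
t=13: ready={B,E,G} → run E
t=14: ready={B,G} → run B
t=15: ready={B,G} → run B
t=16: ready={B,G} → run B
t=17: ready={G} → run G
t=18: ready={G} → run G
t=19: ready={G} → run G
t=20: ready={G} → run G
t=21: (idle)
t=22: (idle)
t=23: (idle)
t=24: (idle)
t=25: (idle)
t=26: (idle)
t=27: (idle)
t=28: (idle)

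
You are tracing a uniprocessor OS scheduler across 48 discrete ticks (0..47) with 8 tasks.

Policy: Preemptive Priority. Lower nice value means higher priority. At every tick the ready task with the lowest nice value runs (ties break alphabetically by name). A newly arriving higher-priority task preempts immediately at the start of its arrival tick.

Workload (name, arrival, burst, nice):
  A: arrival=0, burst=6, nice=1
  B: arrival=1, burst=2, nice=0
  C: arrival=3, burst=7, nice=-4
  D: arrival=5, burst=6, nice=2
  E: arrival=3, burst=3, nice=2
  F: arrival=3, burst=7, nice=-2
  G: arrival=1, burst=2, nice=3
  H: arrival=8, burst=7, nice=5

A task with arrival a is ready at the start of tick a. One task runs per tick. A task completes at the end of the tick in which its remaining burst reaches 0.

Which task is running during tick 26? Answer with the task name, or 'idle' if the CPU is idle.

running at tick 26 = D

t=0: ready={A} → run A
t=1: ready={A,B,G} → run B
t=2: ready={A,B,G} → run B
t=3: ready={A,C,E,F,G} → run C
t=4: ready={A,C,E,F,G} → run C
t=5: ready={A,C,D,E,F,G} → run C
t=6: ready={A,C,D,E,F,G} → run C
t=7: ready={A,C,D,E,F,G} → run C
t=8: ready={A,C,D,E,F,G,H} → run C
t=9: ready={A,C,D,E,F,G,H} → run C
t=10: ready={A,D,E,F,G,H} → run F
t=11: ready={A,D,E,F,G,H} → run F
t=12: ready={A,D,E,F,G,H} → run F
t=13: ready={A,D,E,F,G,H} → run F
t=14: ready={A,D,E,F,G,H} → run F
t=15: ready={A,D,E,F,G,H} → run F
t=16: ready={A,D,E,F,G,H} → run F
t=17: ready={A,D,E,G,H} → run A
t=18: ready={A,D,E,G,H} → run A
t=19: ready={A,D,E,G,H} → run A
t=20: ready={A,D,E,G,H} → run A
t=21: ready={A,D,E,G,H} → run A
t=22: ready={D,E,G,H} → run D
t=23: ready={D,E,G,H} → run D
t=24: ready={D,E,G,H} → run D
t=25: ready={D,E,G,H} → run D
t=26: ready={D,E,G,H} → run D
t=27: ready={D,E,G,H} → run D
t=28: ready={E,G,H} → run E
t=29: ready={E,G,H} → run E
t=30: ready={E,G,H} → run E
t=31: ready={G,H} → run G
t=32: ready={G,H} → run G
t=33: ready={H} → run H
t=34: ready={H} → run H
t=35: ready={H} → run H
t=36: ready={H} → run H
t=37: ready={H} → run H
t=38: ready={H} → run H
t=39: ready={H} → run H
t=40: (idle)
t=41: (idle)
t=42: (idle)
t=43: (idle)
t=44: (idle)
t=45: (idle)
t=46: (idle)
t=47: (idle)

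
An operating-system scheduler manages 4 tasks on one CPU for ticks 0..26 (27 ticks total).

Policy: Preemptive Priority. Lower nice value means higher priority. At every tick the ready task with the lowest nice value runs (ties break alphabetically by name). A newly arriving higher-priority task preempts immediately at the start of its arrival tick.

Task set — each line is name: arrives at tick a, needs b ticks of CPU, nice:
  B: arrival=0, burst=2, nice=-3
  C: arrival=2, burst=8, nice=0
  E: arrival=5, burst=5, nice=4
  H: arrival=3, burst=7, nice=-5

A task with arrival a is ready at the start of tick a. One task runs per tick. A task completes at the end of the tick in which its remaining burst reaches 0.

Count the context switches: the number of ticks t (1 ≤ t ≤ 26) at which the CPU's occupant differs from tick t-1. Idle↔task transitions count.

context switches = 5

t=0: ready={B} → run B
t=1: ready={B} → run B
t=2: ready={C} → run C
t=3: ready={C,H} → run H
t=4: ready={C,H} → run H
t=5: ready={C,E,H} → run H
t=6: ready={C,E,H} → run H
t=7: ready={C,E,H} → run H
t=8: ready={C,E,H} → run H
t=9: ready={C,E,H} → run H
t=10: ready={C,E} → run C
t=11: ready={C,E} → run C
t=12: ready={C,E} → run C
t=13: ready={C,E} → run C
t=14: ready={C,E} → run C
t=15: ready={C,E} → run C
t=16: ready={C,E} → run C
t=17: ready={E} → run E
t=18: ready={E} → run E
t=19: ready={E} → run E
t=20: ready={E} → run E
t=21: ready={E} → run E
t=22: (idle)
t=23: (idle)
t=24: (idle)
t=25: (idle)
t=26: (idle)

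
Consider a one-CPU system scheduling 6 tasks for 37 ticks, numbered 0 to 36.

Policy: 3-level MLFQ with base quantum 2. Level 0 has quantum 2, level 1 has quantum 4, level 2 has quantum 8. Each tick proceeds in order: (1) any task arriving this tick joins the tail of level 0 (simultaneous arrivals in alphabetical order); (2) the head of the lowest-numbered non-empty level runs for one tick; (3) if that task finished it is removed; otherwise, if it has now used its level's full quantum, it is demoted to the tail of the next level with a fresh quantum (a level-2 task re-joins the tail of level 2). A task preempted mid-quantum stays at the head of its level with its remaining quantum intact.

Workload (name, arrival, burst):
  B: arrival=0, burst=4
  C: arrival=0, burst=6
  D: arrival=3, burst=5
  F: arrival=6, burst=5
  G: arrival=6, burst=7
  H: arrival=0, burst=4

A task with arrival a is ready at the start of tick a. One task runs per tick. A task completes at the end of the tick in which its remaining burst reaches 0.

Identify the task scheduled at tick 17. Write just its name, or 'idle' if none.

t=0: L0/L1/L2 = BCH/-/- → run B
t=1: L0/L1/L2 = BCH/-/- → run B
t=2: L0/L1/L2 = CH/B/- → run C
t=3: L0/L1/L2 = CHD/B/- → run C
t=4: L0/L1/L2 = HD/BC/- → run H
t=5: L0/L1/L2 = HD/BC/- → run H
t=6: L0/L1/L2 = DFG/BCH/- → run D
t=7: L0/L1/L2 = DFG/BCH/- → run D
t=8: L0/L1/L2 = FG/BCHD/- → run F
t=9: L0/L1/L2 = FG/BCHD/- → run F
t=10: L0/L1/L2 = G/BCHDF/- → run G
t=11: L0/L1/L2 = G/BCHDF/- → run G
t=12: L0/L1/L2 = -/BCHDFG/- → run B
t=13: L0/L1/L2 = -/BCHDFG/- → run B
t=14: L0/L1/L2 = -/CHDFG/- → run C
t=15: L0/L1/L2 = -/CHDFG/- → run C
t=16: L0/L1/L2 = -/CHDFG/- → run C
t=17: L0/L1/L2 = -/CHDFG/- → run C
t=18: L0/L1/L2 = -/HDFG/- → run H
t=19: L0/L1/L2 = -/HDFG/- → run H
t=20: L0/L1/L2 = -/DFG/- → run D
t=21: L0/L1/L2 = -/DFG/- → run D
t=22: L0/L1/L2 = -/DFG/- → run D
t=23: L0/L1/L2 = -/FG/- → run F
t=24: L0/L1/L2 = -/FG/- → run F
t=25: L0/L1/L2 = -/FG/- → run F
t=26: L0/L1/L2 = -/G/- → run G
t=27: L0/L1/L2 = -/G/- → run G
t=28: L0/L1/L2 = -/G/- → run G
t=29: L0/L1/L2 = -/G/- → run G
t=30: L0/L1/L2 = -/-/G → run G
t=31: (idle)
t=32: (idle)
t=33: (idle)
t=34: (idle)
t=35: (idle)
t=36: (idle)

running at tick 17 = C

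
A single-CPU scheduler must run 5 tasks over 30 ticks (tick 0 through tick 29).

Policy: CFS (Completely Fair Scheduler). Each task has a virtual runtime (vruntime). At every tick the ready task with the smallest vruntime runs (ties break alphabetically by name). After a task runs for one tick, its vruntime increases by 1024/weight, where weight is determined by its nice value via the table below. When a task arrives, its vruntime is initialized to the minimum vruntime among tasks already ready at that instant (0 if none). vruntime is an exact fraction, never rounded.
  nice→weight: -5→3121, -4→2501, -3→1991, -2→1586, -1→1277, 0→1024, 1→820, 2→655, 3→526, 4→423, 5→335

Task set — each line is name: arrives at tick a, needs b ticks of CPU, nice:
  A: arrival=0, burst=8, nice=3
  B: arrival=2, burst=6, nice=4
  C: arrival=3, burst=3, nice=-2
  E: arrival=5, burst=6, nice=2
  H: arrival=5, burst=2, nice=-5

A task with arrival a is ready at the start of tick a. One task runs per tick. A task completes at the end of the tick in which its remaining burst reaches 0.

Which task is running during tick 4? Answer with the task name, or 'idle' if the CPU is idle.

t=0: vr[A=0] → run A
t=1: vr[A=512/263] → run A
t=2: vr[A=1024/263 B=1024/263] → run A
t=3: vr[A=1536/263 B=1024/263 C=1024/263] → run B
t=4: vr[A=1536/263 B=702464/111249 C=1024/263] → run C
t=5: vr[A=1536/263 B=702464/111249 C=946688/208559 E=946688/208559 H=946688/208559] → run C
t=6: vr[A=1536/263 B=702464/111249 C=1081344/208559 E=946688/208559 H=946688/208559] → run E
t=7: vr[A=1536/263 B=702464/111249 C=1081344/208559 E=833645056/136606145 H=946688/208559] → run H
t=8: vr[A=1536/263 B=702464/111249 C=1081344/208559 E=833645056/136606145 H=3168177664/650912639] → run H
t=9: vr[A=1536/263 B=702464/111249 C=1081344/208559 E=833645056/136606145] → run C
t=10: vr[A=1536/263 B=702464/111249 E=833645056/136606145] → run A
t=11: vr[A=2048/263 B=702464/111249 E=833645056/136606145] → run E
t=12: vr[A=2048/263 B=702464/111249 E=1047209472/136606145] → run B
t=13: vr[A=2048/263 B=971776/111249 E=1047209472/136606145] → run E
t=14: vr[A=2048/263 B=971776/111249 E=1260773888/136606145] → run A
t=15: vr[A=2560/263 B=971776/111249 E=1260773888/136606145] → run B
t=16: vr[A=2560/263 B=413696/37083 E=1260773888/136606145] → run E
t=17: vr[A=2560/263 B=413696/37083 E=1474338304/136606145] → run A
t=18: vr[A=3072/263 B=413696/37083 E=1474338304/136606145] → run E
t=19: vr[A=3072/263 B=413696/37083 E=337580544/27321229] → run B
t=20: vr[A=3072/263 B=1510400/111249 E=337580544/27321229] → run A
t=21: vr[A=3584/263 B=1510400/111249 E=337580544/27321229] → run E
t=22: vr[A=3584/263 B=1510400/111249] → run B
t=23: vr[A=3584/263 B=1779712/111249] → run A
t=24: vr[B=1779712/111249] → run B
t=25: (idle)
t=26: (idle)
t=27: (idle)
t=28: (idle)
t=29: (idle)

running at tick 4 = C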